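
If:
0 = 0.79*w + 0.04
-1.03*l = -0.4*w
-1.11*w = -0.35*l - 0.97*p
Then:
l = -0.02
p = -0.05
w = -0.05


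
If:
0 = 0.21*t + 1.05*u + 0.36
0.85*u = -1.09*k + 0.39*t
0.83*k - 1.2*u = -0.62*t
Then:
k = 0.01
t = -0.49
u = -0.24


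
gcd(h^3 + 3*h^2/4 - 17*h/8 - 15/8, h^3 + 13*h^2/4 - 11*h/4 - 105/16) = h^2 - h/4 - 15/8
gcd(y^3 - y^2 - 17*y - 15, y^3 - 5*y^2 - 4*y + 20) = y - 5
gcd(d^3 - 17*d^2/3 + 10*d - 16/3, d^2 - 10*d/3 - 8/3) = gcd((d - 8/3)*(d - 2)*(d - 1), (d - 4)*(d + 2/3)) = 1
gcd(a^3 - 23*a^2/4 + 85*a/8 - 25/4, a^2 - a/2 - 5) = a - 5/2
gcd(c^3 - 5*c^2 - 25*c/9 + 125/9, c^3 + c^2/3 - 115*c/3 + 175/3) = c^2 - 20*c/3 + 25/3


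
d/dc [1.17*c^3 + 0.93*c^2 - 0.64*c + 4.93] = 3.51*c^2 + 1.86*c - 0.64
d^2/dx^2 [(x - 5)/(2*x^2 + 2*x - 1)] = 4*((4 - 3*x)*(2*x^2 + 2*x - 1) + 2*(x - 5)*(2*x + 1)^2)/(2*x^2 + 2*x - 1)^3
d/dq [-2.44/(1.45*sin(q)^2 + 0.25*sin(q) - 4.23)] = (7.076*sin(q) + 0.61)*cos(q)/(1.45*sin(q)^2 + 0.25*sin(q) - 4.23)^2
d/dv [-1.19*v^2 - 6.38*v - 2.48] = -2.38*v - 6.38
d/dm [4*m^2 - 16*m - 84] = 8*m - 16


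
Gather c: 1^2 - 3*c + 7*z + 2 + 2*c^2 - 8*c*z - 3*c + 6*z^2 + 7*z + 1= 2*c^2 + c*(-8*z - 6) + 6*z^2 + 14*z + 4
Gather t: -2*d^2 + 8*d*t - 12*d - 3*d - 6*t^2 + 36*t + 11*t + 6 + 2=-2*d^2 - 15*d - 6*t^2 + t*(8*d + 47) + 8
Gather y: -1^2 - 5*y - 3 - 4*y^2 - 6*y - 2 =-4*y^2 - 11*y - 6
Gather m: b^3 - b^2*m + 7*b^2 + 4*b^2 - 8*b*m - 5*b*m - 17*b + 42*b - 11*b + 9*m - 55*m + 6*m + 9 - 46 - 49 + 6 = b^3 + 11*b^2 + 14*b + m*(-b^2 - 13*b - 40) - 80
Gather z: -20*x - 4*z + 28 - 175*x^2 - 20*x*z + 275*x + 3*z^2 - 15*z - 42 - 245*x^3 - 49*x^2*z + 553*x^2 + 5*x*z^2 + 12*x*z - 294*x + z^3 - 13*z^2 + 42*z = -245*x^3 + 378*x^2 - 39*x + z^3 + z^2*(5*x - 10) + z*(-49*x^2 - 8*x + 23) - 14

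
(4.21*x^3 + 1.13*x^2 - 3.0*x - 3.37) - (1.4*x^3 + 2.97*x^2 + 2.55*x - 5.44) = 2.81*x^3 - 1.84*x^2 - 5.55*x + 2.07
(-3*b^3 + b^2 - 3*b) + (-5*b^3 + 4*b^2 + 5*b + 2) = -8*b^3 + 5*b^2 + 2*b + 2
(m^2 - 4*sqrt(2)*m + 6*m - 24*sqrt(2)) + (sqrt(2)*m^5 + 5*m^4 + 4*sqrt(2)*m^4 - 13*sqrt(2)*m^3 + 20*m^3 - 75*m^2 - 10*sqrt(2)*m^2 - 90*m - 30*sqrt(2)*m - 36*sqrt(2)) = sqrt(2)*m^5 + 5*m^4 + 4*sqrt(2)*m^4 - 13*sqrt(2)*m^3 + 20*m^3 - 74*m^2 - 10*sqrt(2)*m^2 - 84*m - 34*sqrt(2)*m - 60*sqrt(2)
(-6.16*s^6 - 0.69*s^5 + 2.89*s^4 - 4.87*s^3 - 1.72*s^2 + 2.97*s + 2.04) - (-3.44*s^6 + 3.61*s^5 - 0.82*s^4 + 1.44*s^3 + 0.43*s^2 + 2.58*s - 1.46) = -2.72*s^6 - 4.3*s^5 + 3.71*s^4 - 6.31*s^3 - 2.15*s^2 + 0.39*s + 3.5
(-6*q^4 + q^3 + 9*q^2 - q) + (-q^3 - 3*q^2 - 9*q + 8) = -6*q^4 + 6*q^2 - 10*q + 8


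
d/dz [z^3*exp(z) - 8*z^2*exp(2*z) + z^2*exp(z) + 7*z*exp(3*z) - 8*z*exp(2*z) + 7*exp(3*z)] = (z^3 - 16*z^2*exp(z) + 4*z^2 + 21*z*exp(2*z) - 32*z*exp(z) + 2*z + 28*exp(2*z) - 8*exp(z))*exp(z)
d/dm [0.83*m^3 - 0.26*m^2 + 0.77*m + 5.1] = 2.49*m^2 - 0.52*m + 0.77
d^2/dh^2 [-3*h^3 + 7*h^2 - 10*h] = 14 - 18*h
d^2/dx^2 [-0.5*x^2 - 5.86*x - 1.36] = -1.00000000000000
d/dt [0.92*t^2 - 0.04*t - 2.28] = 1.84*t - 0.04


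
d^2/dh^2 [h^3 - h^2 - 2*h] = 6*h - 2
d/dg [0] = 0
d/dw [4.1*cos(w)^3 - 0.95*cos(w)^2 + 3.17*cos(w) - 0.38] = (-12.3*cos(w)^2 + 1.9*cos(w) - 3.17)*sin(w)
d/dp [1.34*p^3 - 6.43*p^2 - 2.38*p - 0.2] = 4.02*p^2 - 12.86*p - 2.38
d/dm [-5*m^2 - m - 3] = -10*m - 1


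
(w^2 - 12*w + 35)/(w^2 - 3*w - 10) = (w - 7)/(w + 2)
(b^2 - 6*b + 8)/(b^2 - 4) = (b - 4)/(b + 2)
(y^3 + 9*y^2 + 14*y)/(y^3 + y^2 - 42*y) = (y + 2)/(y - 6)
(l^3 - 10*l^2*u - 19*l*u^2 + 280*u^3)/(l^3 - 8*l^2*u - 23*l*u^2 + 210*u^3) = (-l + 8*u)/(-l + 6*u)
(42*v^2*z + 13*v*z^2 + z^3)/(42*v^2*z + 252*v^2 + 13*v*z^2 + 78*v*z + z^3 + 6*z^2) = z/(z + 6)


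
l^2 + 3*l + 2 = (l + 1)*(l + 2)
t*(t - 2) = t^2 - 2*t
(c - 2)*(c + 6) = c^2 + 4*c - 12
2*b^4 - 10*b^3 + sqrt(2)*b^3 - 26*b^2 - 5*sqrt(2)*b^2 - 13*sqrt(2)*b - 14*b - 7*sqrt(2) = (b - 7)*(b + 1)*(sqrt(2)*b + 1)*(sqrt(2)*b + sqrt(2))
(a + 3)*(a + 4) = a^2 + 7*a + 12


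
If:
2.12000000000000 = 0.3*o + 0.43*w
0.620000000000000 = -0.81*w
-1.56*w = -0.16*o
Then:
No Solution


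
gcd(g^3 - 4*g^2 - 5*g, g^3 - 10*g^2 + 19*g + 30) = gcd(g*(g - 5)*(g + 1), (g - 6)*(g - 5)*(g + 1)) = g^2 - 4*g - 5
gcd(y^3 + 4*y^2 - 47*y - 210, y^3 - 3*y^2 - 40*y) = y + 5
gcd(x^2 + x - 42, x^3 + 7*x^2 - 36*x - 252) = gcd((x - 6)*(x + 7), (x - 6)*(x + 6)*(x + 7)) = x^2 + x - 42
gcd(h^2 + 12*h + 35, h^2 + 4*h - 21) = h + 7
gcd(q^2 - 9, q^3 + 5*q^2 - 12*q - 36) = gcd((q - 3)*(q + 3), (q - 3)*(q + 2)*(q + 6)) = q - 3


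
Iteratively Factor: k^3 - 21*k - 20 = (k + 1)*(k^2 - k - 20) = (k - 5)*(k + 1)*(k + 4)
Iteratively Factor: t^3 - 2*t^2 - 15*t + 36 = (t - 3)*(t^2 + t - 12) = (t - 3)^2*(t + 4)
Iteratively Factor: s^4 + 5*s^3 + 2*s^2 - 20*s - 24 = (s + 2)*(s^3 + 3*s^2 - 4*s - 12) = (s + 2)*(s + 3)*(s^2 - 4) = (s + 2)^2*(s + 3)*(s - 2)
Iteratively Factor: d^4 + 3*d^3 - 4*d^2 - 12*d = (d)*(d^3 + 3*d^2 - 4*d - 12) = d*(d - 2)*(d^2 + 5*d + 6) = d*(d - 2)*(d + 2)*(d + 3)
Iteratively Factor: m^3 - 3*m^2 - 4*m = (m)*(m^2 - 3*m - 4) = m*(m - 4)*(m + 1)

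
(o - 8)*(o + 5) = o^2 - 3*o - 40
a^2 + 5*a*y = a*(a + 5*y)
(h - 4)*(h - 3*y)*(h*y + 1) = h^3*y - 3*h^2*y^2 - 4*h^2*y + h^2 + 12*h*y^2 - 3*h*y - 4*h + 12*y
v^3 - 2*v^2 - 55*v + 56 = (v - 8)*(v - 1)*(v + 7)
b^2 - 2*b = b*(b - 2)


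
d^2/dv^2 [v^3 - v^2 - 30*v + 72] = 6*v - 2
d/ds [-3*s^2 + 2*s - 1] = 2 - 6*s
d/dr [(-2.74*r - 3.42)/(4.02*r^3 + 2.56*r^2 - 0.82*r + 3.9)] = (22.0296*r^3 + 48.2596*r^2 + 17.5104*r - 13.4904)/(16.1604*r^6 + 20.5824*r^5 - 0.0391999999999983*r^4 + 27.1576*r^3 + 20.6404*r^2 - 6.396*r + 15.21)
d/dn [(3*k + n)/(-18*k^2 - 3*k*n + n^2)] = -1/(36*k^2 - 12*k*n + n^2)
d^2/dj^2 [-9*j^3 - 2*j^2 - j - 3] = -54*j - 4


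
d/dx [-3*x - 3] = -3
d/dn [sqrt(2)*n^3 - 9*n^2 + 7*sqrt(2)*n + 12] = 3*sqrt(2)*n^2 - 18*n + 7*sqrt(2)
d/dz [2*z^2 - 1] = 4*z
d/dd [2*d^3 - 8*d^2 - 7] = 2*d*(3*d - 8)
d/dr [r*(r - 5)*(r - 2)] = 3*r^2 - 14*r + 10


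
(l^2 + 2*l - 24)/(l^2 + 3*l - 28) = (l + 6)/(l + 7)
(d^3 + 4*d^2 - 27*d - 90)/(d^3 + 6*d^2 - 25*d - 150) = (d + 3)/(d + 5)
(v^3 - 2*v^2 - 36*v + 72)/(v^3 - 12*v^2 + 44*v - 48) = (v + 6)/(v - 4)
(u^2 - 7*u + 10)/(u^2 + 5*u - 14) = (u - 5)/(u + 7)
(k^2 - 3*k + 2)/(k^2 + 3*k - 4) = (k - 2)/(k + 4)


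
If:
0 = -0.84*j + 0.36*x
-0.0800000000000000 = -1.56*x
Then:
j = 0.02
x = 0.05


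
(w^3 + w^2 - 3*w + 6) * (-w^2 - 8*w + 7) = -w^5 - 9*w^4 + 2*w^3 + 25*w^2 - 69*w + 42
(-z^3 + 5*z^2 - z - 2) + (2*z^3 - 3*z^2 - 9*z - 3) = z^3 + 2*z^2 - 10*z - 5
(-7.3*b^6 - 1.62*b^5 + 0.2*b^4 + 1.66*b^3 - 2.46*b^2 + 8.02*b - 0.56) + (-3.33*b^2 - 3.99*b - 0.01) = -7.3*b^6 - 1.62*b^5 + 0.2*b^4 + 1.66*b^3 - 5.79*b^2 + 4.03*b - 0.57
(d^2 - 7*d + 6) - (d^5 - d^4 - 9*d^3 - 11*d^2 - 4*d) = -d^5 + d^4 + 9*d^3 + 12*d^2 - 3*d + 6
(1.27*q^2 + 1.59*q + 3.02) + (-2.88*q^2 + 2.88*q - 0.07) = -1.61*q^2 + 4.47*q + 2.95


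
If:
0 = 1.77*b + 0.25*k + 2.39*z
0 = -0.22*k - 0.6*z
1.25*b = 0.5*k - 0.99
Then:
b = 6.07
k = 17.17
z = -6.29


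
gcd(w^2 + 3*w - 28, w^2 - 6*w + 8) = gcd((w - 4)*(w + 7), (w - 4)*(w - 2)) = w - 4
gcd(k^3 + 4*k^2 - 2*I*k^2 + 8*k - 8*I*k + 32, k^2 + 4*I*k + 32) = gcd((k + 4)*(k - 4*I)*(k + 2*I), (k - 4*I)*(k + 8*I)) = k - 4*I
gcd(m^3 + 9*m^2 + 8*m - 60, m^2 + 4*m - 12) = m^2 + 4*m - 12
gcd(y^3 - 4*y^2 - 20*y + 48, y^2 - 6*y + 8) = y - 2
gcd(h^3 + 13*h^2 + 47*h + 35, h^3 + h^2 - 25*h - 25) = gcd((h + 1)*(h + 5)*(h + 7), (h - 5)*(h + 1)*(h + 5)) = h^2 + 6*h + 5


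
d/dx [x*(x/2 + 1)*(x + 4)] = 3*x^2/2 + 6*x + 4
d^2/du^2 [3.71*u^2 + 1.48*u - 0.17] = 7.42000000000000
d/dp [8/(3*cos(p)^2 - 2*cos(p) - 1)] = 16*(3*cos(p) - 1)*sin(p)/(-3*cos(p)^2 + 2*cos(p) + 1)^2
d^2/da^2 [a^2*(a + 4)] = 6*a + 8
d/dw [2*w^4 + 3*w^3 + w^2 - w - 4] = 8*w^3 + 9*w^2 + 2*w - 1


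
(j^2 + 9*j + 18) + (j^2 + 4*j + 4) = 2*j^2 + 13*j + 22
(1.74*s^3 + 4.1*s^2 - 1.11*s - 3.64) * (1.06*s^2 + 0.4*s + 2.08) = 1.8444*s^5 + 5.042*s^4 + 4.0826*s^3 + 4.2256*s^2 - 3.7648*s - 7.5712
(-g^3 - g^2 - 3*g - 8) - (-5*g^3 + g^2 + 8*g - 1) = 4*g^3 - 2*g^2 - 11*g - 7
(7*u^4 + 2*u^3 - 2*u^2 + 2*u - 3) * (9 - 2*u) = -14*u^5 + 59*u^4 + 22*u^3 - 22*u^2 + 24*u - 27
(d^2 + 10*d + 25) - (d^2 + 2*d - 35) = 8*d + 60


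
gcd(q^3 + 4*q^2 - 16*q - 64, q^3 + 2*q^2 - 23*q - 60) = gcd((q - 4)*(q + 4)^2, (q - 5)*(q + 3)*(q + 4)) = q + 4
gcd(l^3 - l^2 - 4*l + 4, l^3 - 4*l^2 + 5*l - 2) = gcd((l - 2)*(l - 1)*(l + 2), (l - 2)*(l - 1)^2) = l^2 - 3*l + 2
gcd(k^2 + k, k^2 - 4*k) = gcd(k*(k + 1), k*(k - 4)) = k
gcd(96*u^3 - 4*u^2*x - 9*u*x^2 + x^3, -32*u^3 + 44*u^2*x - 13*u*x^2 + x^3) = 32*u^2 - 12*u*x + x^2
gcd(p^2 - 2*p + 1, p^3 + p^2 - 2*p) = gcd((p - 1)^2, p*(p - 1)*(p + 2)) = p - 1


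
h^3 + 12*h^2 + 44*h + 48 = (h + 2)*(h + 4)*(h + 6)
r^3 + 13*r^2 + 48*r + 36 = (r + 1)*(r + 6)^2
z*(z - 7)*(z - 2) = z^3 - 9*z^2 + 14*z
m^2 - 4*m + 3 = (m - 3)*(m - 1)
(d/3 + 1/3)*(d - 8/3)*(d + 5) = d^3/3 + 10*d^2/9 - 11*d/3 - 40/9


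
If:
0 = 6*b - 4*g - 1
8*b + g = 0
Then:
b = 1/38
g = -4/19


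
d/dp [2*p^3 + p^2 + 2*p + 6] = 6*p^2 + 2*p + 2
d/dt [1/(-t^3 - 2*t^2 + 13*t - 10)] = (3*t^2 + 4*t - 13)/(t^3 + 2*t^2 - 13*t + 10)^2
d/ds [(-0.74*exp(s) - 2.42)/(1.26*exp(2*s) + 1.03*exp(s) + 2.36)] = (0.9324*exp(2*s) + 6.0984*exp(s) + 0.7462)*exp(s)/(1.5876*exp(4*s) + 2.5956*exp(3*s) + 7.0081*exp(2*s) + 4.8616*exp(s) + 5.5696)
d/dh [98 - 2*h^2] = -4*h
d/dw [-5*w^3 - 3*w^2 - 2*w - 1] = -15*w^2 - 6*w - 2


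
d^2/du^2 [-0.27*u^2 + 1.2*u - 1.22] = -0.540000000000000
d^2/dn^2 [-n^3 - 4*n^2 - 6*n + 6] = -6*n - 8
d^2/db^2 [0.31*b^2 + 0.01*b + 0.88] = 0.620000000000000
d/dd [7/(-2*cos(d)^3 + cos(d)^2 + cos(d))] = 7*(-6*cos(d)^2 + 2*cos(d) + 1)*sin(d)/((cos(d) - cos(2*d))^2*cos(d)^2)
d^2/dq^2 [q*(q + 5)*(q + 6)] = 6*q + 22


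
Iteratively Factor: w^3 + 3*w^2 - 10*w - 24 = (w + 4)*(w^2 - w - 6) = (w + 2)*(w + 4)*(w - 3)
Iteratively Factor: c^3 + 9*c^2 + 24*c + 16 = (c + 4)*(c^2 + 5*c + 4) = (c + 4)^2*(c + 1)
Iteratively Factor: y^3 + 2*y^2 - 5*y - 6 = (y - 2)*(y^2 + 4*y + 3) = (y - 2)*(y + 3)*(y + 1)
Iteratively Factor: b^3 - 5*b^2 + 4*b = (b)*(b^2 - 5*b + 4) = b*(b - 4)*(b - 1)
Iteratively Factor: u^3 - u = (u + 1)*(u^2 - u) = (u - 1)*(u + 1)*(u)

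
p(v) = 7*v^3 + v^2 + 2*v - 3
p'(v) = 21*v^2 + 2*v + 2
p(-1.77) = -42.22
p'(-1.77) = 64.25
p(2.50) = 117.62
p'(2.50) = 138.25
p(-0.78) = -7.27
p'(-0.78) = 13.22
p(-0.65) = -5.80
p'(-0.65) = 9.57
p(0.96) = 6.03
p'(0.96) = 23.27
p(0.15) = -2.65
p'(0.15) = 2.77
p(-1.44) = -24.71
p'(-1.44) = 42.67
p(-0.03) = -3.06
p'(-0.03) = 1.96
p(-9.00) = -5043.00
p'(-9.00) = 1685.00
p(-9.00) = -5043.00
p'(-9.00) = 1685.00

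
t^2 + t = t*(t + 1)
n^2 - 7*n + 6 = (n - 6)*(n - 1)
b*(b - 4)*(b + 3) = b^3 - b^2 - 12*b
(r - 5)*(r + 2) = r^2 - 3*r - 10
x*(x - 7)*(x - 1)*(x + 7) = x^4 - x^3 - 49*x^2 + 49*x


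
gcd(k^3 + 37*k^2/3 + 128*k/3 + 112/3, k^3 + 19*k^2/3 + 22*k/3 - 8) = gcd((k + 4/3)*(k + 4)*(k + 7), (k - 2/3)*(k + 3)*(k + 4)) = k + 4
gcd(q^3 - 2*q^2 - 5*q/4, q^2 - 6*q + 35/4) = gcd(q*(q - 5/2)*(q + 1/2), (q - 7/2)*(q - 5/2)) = q - 5/2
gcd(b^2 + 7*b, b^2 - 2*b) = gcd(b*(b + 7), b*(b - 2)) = b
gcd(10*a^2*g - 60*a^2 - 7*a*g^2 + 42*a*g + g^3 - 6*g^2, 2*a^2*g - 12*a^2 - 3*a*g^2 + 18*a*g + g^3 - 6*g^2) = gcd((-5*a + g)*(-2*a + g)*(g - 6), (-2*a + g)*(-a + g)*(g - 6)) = 2*a*g - 12*a - g^2 + 6*g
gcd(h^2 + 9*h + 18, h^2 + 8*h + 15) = h + 3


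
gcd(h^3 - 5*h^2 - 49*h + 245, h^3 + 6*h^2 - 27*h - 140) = h^2 + 2*h - 35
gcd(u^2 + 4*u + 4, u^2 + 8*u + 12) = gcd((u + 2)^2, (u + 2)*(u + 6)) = u + 2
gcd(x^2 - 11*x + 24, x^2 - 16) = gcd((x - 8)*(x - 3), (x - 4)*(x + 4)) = 1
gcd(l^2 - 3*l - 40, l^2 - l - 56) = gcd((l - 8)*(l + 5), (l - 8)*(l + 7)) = l - 8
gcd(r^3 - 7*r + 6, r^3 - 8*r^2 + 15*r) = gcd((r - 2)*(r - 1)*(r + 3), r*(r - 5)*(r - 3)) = 1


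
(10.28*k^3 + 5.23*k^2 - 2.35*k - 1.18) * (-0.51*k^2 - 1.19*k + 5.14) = -5.2428*k^5 - 14.9005*k^4 + 47.814*k^3 + 30.2805*k^2 - 10.6748*k - 6.0652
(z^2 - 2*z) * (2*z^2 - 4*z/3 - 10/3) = 2*z^4 - 16*z^3/3 - 2*z^2/3 + 20*z/3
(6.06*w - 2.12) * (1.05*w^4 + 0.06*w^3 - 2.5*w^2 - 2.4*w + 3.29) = 6.363*w^5 - 1.8624*w^4 - 15.2772*w^3 - 9.244*w^2 + 25.0254*w - 6.9748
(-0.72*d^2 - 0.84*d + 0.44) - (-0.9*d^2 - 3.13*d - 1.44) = 0.18*d^2 + 2.29*d + 1.88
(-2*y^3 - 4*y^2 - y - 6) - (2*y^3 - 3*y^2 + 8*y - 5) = -4*y^3 - y^2 - 9*y - 1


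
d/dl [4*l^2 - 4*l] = 8*l - 4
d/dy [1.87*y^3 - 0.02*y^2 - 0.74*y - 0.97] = 5.61*y^2 - 0.04*y - 0.74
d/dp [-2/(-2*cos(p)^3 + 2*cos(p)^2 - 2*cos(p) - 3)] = 4*(3*cos(p)^2 - 2*cos(p) + 1)*sin(p)/(-7*cos(p)/2 + cos(2*p) - cos(3*p)/2 - 2)^2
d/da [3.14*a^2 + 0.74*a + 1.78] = 6.28*a + 0.74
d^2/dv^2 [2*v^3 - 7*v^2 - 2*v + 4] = 12*v - 14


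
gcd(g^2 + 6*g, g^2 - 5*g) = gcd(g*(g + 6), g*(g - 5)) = g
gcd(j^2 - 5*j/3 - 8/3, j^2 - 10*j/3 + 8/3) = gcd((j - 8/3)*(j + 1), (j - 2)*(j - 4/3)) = 1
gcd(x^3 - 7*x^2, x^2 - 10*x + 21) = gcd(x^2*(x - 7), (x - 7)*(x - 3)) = x - 7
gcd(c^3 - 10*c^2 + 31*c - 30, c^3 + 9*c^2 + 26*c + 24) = 1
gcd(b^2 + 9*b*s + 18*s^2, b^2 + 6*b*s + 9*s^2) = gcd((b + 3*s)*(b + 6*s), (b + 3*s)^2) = b + 3*s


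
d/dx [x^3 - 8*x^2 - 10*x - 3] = 3*x^2 - 16*x - 10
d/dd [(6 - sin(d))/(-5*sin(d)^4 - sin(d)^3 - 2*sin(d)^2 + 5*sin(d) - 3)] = (-15*sin(d)^4 + 118*sin(d)^3 + 16*sin(d)^2 + 24*sin(d) - 27)*cos(d)/(5*sin(d)^4 + sin(d)^3 + 2*sin(d)^2 - 5*sin(d) + 3)^2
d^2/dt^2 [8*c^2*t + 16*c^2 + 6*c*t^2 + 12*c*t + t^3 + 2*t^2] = 12*c + 6*t + 4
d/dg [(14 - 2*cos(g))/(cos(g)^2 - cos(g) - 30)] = 2*(sin(g)^2 + 14*cos(g) - 38)*sin(g)/(sin(g)^2 + cos(g) + 29)^2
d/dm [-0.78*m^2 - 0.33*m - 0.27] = -1.56*m - 0.33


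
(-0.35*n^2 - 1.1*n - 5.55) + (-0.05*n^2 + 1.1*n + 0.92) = -0.4*n^2 - 4.63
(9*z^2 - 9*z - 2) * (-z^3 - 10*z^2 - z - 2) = -9*z^5 - 81*z^4 + 83*z^3 + 11*z^2 + 20*z + 4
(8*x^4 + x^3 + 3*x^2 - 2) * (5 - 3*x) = -24*x^5 + 37*x^4 - 4*x^3 + 15*x^2 + 6*x - 10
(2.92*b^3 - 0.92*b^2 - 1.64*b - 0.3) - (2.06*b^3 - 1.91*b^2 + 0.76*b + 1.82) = 0.86*b^3 + 0.99*b^2 - 2.4*b - 2.12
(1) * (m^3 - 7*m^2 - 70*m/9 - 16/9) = m^3 - 7*m^2 - 70*m/9 - 16/9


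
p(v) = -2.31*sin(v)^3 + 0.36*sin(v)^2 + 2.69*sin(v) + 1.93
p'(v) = -6.93*sin(v)^2*cos(v) + 0.72*sin(v)*cos(v) + 2.69*cos(v)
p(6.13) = 1.54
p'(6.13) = 2.39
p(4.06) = 1.18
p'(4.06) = 1.37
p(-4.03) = 3.15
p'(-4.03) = 0.58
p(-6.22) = 2.10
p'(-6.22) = 2.70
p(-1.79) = 1.80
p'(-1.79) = 1.00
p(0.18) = 2.41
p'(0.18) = 2.55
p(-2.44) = 0.96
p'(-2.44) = 0.51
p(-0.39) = 1.09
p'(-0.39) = 1.31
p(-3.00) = 1.56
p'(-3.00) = -2.43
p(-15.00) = 0.97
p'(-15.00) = 0.54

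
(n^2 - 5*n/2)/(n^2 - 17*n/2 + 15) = n/(n - 6)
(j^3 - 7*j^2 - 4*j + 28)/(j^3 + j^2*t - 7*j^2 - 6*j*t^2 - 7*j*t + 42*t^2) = (4 - j^2)/(-j^2 - j*t + 6*t^2)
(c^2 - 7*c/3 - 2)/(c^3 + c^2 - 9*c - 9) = (c + 2/3)/(c^2 + 4*c + 3)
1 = 1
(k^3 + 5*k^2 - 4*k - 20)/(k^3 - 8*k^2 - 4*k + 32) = (k + 5)/(k - 8)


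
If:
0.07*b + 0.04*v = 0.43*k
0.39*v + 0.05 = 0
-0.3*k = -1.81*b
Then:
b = -0.00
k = -0.01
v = -0.13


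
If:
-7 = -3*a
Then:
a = 7/3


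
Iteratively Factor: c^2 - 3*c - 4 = (c + 1)*(c - 4)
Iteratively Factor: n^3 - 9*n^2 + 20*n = (n)*(n^2 - 9*n + 20) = n*(n - 5)*(n - 4)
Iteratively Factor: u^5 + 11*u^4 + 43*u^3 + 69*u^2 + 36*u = (u + 1)*(u^4 + 10*u^3 + 33*u^2 + 36*u) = (u + 1)*(u + 4)*(u^3 + 6*u^2 + 9*u) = (u + 1)*(u + 3)*(u + 4)*(u^2 + 3*u) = (u + 1)*(u + 3)^2*(u + 4)*(u)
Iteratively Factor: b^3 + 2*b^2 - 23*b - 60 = (b + 3)*(b^2 - b - 20) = (b - 5)*(b + 3)*(b + 4)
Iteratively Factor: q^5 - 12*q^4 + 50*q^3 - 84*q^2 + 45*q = (q - 1)*(q^4 - 11*q^3 + 39*q^2 - 45*q) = (q - 3)*(q - 1)*(q^3 - 8*q^2 + 15*q) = (q - 3)^2*(q - 1)*(q^2 - 5*q) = q*(q - 3)^2*(q - 1)*(q - 5)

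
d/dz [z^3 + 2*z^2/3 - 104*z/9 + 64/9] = 3*z^2 + 4*z/3 - 104/9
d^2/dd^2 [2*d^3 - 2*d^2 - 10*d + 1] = 12*d - 4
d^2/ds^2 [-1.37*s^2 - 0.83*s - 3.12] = -2.74000000000000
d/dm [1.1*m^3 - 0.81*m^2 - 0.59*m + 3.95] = 3.3*m^2 - 1.62*m - 0.59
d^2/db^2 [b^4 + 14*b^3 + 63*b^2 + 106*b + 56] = 12*b^2 + 84*b + 126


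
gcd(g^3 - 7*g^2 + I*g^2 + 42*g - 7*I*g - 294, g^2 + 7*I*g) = g + 7*I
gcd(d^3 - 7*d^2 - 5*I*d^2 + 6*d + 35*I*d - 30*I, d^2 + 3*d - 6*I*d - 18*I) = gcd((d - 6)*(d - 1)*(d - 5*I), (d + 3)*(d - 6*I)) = 1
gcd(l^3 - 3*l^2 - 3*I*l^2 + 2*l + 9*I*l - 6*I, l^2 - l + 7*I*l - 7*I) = l - 1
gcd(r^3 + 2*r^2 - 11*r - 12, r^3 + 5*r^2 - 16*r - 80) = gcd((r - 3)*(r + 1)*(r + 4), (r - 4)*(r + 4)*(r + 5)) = r + 4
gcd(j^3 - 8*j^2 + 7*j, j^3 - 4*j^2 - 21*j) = j^2 - 7*j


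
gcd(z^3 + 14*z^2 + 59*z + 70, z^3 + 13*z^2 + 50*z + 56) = z^2 + 9*z + 14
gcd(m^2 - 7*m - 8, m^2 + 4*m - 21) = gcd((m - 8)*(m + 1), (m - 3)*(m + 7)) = 1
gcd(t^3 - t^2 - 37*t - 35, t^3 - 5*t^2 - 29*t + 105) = t^2 - 2*t - 35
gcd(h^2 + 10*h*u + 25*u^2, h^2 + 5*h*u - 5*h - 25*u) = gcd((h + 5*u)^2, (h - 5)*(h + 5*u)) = h + 5*u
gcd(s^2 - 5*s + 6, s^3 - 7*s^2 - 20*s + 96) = s - 3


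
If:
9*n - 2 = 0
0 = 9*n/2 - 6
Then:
No Solution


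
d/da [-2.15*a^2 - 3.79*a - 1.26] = -4.3*a - 3.79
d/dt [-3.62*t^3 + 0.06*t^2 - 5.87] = t*(0.12 - 10.86*t)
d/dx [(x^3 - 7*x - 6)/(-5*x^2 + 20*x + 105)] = (-x^4 + 8*x^3 + 56*x^2 - 12*x - 123)/(5*(x^4 - 8*x^3 - 26*x^2 + 168*x + 441))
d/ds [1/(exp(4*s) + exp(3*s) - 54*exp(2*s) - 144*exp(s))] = (-4*exp(3*s) - 3*exp(2*s) + 108*exp(s) + 144)*exp(-s)/(exp(3*s) + exp(2*s) - 54*exp(s) - 144)^2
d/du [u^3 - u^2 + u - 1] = 3*u^2 - 2*u + 1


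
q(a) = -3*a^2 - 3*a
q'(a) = -6*a - 3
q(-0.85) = 0.38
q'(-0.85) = 2.10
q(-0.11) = 0.29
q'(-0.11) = -2.34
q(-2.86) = -15.96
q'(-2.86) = 14.16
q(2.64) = -28.83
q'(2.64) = -18.84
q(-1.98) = -5.82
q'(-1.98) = 8.88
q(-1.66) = -3.29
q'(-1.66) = 6.96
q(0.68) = -3.43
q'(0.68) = -7.08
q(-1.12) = -0.40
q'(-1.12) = 3.72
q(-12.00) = -396.00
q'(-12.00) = 69.00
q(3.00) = -36.00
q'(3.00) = -21.00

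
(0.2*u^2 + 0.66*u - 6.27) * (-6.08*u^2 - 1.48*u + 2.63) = -1.216*u^4 - 4.3088*u^3 + 37.6708*u^2 + 11.0154*u - 16.4901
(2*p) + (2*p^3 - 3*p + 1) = 2*p^3 - p + 1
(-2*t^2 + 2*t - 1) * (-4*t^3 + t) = 8*t^5 - 8*t^4 + 2*t^3 + 2*t^2 - t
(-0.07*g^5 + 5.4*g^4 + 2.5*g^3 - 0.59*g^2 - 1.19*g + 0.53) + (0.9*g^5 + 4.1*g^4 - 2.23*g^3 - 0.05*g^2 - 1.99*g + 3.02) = 0.83*g^5 + 9.5*g^4 + 0.27*g^3 - 0.64*g^2 - 3.18*g + 3.55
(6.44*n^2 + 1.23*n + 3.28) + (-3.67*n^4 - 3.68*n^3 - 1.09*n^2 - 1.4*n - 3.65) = -3.67*n^4 - 3.68*n^3 + 5.35*n^2 - 0.17*n - 0.37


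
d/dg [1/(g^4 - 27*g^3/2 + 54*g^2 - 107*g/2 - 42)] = 2*(-8*g^3 + 81*g^2 - 216*g + 107)/(-2*g^4 + 27*g^3 - 108*g^2 + 107*g + 84)^2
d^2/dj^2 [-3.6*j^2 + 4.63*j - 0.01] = -7.20000000000000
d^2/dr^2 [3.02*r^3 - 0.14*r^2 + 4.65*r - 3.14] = 18.12*r - 0.28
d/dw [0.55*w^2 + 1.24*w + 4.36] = 1.1*w + 1.24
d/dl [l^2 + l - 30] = 2*l + 1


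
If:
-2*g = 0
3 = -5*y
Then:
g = 0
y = -3/5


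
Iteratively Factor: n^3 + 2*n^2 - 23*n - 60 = (n + 3)*(n^2 - n - 20) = (n - 5)*(n + 3)*(n + 4)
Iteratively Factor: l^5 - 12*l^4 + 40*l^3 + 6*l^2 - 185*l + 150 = (l - 5)*(l^4 - 7*l^3 + 5*l^2 + 31*l - 30) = (l - 5)*(l - 3)*(l^3 - 4*l^2 - 7*l + 10) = (l - 5)*(l - 3)*(l - 1)*(l^2 - 3*l - 10) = (l - 5)*(l - 3)*(l - 1)*(l + 2)*(l - 5)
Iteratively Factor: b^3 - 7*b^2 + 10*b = (b - 2)*(b^2 - 5*b) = b*(b - 2)*(b - 5)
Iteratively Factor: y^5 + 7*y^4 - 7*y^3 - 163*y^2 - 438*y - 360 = (y - 5)*(y^4 + 12*y^3 + 53*y^2 + 102*y + 72) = (y - 5)*(y + 4)*(y^3 + 8*y^2 + 21*y + 18) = (y - 5)*(y + 2)*(y + 4)*(y^2 + 6*y + 9) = (y - 5)*(y + 2)*(y + 3)*(y + 4)*(y + 3)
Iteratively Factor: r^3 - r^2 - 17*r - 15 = (r + 1)*(r^2 - 2*r - 15) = (r + 1)*(r + 3)*(r - 5)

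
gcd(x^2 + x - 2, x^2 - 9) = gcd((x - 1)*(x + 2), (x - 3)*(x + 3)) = 1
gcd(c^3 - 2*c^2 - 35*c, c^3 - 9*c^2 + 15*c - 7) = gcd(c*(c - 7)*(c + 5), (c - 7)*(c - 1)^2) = c - 7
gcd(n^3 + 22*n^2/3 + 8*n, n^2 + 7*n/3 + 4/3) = n + 4/3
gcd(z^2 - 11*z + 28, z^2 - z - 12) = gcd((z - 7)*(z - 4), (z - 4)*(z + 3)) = z - 4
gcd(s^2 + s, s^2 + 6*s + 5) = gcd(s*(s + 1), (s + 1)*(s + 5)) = s + 1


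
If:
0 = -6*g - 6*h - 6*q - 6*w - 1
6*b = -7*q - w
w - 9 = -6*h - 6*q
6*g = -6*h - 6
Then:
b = w - 35/36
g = -5*w/6 - 5/3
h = 5*w/6 + 2/3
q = 5/6 - w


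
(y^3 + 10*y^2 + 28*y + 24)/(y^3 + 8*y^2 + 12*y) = (y + 2)/y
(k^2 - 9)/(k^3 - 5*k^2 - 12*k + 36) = (k - 3)/(k^2 - 8*k + 12)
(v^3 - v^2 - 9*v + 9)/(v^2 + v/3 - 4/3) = 3*(v^2 - 9)/(3*v + 4)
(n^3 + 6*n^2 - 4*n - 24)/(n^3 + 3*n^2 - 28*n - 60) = (n - 2)/(n - 5)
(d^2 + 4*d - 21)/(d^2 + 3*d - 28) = (d - 3)/(d - 4)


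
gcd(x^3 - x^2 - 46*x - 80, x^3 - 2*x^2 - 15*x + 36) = 1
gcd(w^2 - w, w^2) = w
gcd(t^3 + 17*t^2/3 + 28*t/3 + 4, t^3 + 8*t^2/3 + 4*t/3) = t^2 + 8*t/3 + 4/3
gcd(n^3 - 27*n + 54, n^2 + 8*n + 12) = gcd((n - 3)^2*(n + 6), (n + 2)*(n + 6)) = n + 6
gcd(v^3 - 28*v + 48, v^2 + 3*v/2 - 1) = 1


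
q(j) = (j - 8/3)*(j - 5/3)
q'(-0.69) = -5.71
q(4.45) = 4.96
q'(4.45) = 4.57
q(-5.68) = 61.32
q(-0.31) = 5.88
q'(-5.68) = -15.69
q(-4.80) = 48.28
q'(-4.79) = -13.91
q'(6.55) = 8.77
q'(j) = 2*j - 13/3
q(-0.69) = 7.91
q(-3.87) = 36.19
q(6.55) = 18.96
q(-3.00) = 26.44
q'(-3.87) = -12.07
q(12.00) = 96.44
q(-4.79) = 48.15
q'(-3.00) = -10.33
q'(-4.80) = -13.93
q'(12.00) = 19.67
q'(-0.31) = -4.95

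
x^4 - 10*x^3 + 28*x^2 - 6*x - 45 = (x - 5)*(x - 3)^2*(x + 1)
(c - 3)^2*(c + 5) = c^3 - c^2 - 21*c + 45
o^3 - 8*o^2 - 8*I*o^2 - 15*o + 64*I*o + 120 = (o - 8)*(o - 5*I)*(o - 3*I)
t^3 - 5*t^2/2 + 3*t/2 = t*(t - 3/2)*(t - 1)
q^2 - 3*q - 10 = (q - 5)*(q + 2)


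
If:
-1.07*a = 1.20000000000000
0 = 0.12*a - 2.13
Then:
No Solution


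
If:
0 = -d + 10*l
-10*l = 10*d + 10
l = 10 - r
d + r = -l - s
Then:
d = -10/11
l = -1/11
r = 111/11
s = -100/11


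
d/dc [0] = 0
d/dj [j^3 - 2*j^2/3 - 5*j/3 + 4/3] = 3*j^2 - 4*j/3 - 5/3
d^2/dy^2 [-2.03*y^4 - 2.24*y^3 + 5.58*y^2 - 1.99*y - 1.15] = -24.36*y^2 - 13.44*y + 11.16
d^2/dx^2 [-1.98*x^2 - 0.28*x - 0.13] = -3.96000000000000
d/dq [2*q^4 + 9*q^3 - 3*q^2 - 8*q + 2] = 8*q^3 + 27*q^2 - 6*q - 8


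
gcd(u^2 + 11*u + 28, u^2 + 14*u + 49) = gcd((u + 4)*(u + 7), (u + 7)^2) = u + 7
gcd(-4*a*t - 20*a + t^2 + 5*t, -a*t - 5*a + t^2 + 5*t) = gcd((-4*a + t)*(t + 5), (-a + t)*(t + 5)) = t + 5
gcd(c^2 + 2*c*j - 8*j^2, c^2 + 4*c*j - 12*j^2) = c - 2*j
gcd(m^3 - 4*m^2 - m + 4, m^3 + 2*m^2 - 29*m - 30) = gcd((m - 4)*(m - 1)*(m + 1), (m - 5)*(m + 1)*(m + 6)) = m + 1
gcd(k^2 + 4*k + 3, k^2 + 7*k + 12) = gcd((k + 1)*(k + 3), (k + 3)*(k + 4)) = k + 3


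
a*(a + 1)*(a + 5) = a^3 + 6*a^2 + 5*a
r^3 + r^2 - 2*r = r*(r - 1)*(r + 2)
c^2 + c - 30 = (c - 5)*(c + 6)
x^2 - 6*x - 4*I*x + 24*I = (x - 6)*(x - 4*I)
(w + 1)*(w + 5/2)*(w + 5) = w^3 + 17*w^2/2 + 20*w + 25/2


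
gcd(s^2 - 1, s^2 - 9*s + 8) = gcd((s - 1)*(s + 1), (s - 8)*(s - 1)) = s - 1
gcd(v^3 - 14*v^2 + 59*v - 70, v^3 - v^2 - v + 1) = 1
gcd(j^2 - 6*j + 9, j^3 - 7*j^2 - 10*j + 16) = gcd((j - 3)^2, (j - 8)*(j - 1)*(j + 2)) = 1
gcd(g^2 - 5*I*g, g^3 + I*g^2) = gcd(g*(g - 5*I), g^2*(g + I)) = g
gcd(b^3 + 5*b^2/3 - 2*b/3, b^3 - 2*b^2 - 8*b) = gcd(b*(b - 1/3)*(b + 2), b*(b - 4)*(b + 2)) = b^2 + 2*b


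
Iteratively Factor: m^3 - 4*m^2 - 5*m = (m - 5)*(m^2 + m) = (m - 5)*(m + 1)*(m)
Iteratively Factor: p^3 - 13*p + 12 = (p + 4)*(p^2 - 4*p + 3) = (p - 3)*(p + 4)*(p - 1)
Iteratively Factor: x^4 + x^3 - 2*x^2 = (x)*(x^3 + x^2 - 2*x) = x*(x - 1)*(x^2 + 2*x) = x*(x - 1)*(x + 2)*(x)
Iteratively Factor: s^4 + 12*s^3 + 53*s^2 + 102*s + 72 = (s + 2)*(s^3 + 10*s^2 + 33*s + 36) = (s + 2)*(s + 3)*(s^2 + 7*s + 12) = (s + 2)*(s + 3)*(s + 4)*(s + 3)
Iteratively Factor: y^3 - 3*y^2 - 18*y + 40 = (y - 5)*(y^2 + 2*y - 8) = (y - 5)*(y + 4)*(y - 2)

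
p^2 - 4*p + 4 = (p - 2)^2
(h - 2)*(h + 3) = h^2 + h - 6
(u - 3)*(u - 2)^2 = u^3 - 7*u^2 + 16*u - 12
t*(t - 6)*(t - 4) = t^3 - 10*t^2 + 24*t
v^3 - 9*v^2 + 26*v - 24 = (v - 4)*(v - 3)*(v - 2)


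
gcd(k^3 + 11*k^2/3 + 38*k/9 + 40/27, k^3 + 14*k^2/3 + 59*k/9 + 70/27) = k^2 + 7*k/3 + 10/9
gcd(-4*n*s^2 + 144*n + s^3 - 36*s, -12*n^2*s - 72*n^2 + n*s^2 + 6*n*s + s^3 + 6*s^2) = s + 6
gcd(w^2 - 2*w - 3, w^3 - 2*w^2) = 1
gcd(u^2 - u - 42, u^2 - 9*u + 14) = u - 7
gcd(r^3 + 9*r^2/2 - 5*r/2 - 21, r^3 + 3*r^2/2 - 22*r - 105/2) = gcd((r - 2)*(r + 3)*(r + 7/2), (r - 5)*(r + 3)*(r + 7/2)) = r^2 + 13*r/2 + 21/2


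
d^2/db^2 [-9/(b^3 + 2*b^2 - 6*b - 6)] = 18*((3*b + 2)*(b^3 + 2*b^2 - 6*b - 6) - (3*b^2 + 4*b - 6)^2)/(b^3 + 2*b^2 - 6*b - 6)^3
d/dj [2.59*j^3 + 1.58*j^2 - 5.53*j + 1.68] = 7.77*j^2 + 3.16*j - 5.53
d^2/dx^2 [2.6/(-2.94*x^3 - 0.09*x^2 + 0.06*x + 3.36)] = ((45.864*x + 0.468)*(2.94*x^3 + 0.09*x^2 - 0.06*x - 3.36) - 2.6*(8.82*x^2 + 0.18*x - 0.06)*(17.64*x^2 + 0.36*x - 0.12))/(2.94*x^3 + 0.09*x^2 - 0.06*x - 3.36)^3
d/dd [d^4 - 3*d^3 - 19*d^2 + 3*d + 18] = 4*d^3 - 9*d^2 - 38*d + 3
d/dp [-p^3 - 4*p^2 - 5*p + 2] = -3*p^2 - 8*p - 5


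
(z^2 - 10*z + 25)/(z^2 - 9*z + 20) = (z - 5)/(z - 4)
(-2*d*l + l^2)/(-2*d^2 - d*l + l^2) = l/(d + l)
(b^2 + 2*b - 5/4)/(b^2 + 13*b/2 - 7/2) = (b + 5/2)/(b + 7)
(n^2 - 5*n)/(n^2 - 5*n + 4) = n*(n - 5)/(n^2 - 5*n + 4)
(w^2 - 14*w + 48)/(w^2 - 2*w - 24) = (w - 8)/(w + 4)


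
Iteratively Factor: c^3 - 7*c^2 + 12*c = (c)*(c^2 - 7*c + 12) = c*(c - 4)*(c - 3)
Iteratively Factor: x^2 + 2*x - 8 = (x + 4)*(x - 2)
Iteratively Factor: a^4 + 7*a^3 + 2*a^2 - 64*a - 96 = (a + 4)*(a^3 + 3*a^2 - 10*a - 24) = (a + 4)^2*(a^2 - a - 6) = (a - 3)*(a + 4)^2*(a + 2)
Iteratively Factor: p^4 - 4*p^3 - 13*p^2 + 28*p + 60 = (p - 5)*(p^3 + p^2 - 8*p - 12) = (p - 5)*(p + 2)*(p^2 - p - 6) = (p - 5)*(p + 2)^2*(p - 3)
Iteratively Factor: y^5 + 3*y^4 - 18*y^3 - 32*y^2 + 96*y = (y - 3)*(y^4 + 6*y^3 - 32*y) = (y - 3)*(y + 4)*(y^3 + 2*y^2 - 8*y) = y*(y - 3)*(y + 4)*(y^2 + 2*y - 8) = y*(y - 3)*(y - 2)*(y + 4)*(y + 4)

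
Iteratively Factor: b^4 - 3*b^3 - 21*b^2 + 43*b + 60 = (b - 5)*(b^3 + 2*b^2 - 11*b - 12) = (b - 5)*(b + 4)*(b^2 - 2*b - 3) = (b - 5)*(b + 1)*(b + 4)*(b - 3)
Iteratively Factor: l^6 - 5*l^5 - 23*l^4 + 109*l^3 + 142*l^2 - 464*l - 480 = (l + 4)*(l^5 - 9*l^4 + 13*l^3 + 57*l^2 - 86*l - 120) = (l - 5)*(l + 4)*(l^4 - 4*l^3 - 7*l^2 + 22*l + 24) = (l - 5)*(l - 3)*(l + 4)*(l^3 - l^2 - 10*l - 8) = (l - 5)*(l - 3)*(l + 2)*(l + 4)*(l^2 - 3*l - 4) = (l - 5)*(l - 4)*(l - 3)*(l + 2)*(l + 4)*(l + 1)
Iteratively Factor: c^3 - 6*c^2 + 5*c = (c - 5)*(c^2 - c) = c*(c - 5)*(c - 1)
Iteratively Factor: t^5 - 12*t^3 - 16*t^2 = (t - 4)*(t^4 + 4*t^3 + 4*t^2) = (t - 4)*(t + 2)*(t^3 + 2*t^2) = t*(t - 4)*(t + 2)*(t^2 + 2*t) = t^2*(t - 4)*(t + 2)*(t + 2)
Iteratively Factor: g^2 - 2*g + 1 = (g - 1)*(g - 1)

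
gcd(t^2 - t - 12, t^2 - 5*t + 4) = t - 4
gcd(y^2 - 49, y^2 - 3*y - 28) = y - 7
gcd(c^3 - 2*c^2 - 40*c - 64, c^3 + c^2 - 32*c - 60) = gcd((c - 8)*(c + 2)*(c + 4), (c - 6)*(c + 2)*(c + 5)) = c + 2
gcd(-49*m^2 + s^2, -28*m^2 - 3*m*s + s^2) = -7*m + s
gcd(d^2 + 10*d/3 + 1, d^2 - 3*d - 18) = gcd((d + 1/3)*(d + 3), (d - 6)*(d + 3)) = d + 3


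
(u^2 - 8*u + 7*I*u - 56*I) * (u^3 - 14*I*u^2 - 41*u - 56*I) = u^5 - 8*u^4 - 7*I*u^4 + 57*u^3 + 56*I*u^3 - 456*u^2 - 343*I*u^2 + 392*u + 2744*I*u - 3136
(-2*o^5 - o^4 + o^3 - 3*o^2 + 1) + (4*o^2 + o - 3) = -2*o^5 - o^4 + o^3 + o^2 + o - 2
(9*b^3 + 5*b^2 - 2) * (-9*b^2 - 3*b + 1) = -81*b^5 - 72*b^4 - 6*b^3 + 23*b^2 + 6*b - 2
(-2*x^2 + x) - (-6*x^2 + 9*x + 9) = 4*x^2 - 8*x - 9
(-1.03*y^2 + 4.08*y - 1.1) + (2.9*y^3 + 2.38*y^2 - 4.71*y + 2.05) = 2.9*y^3 + 1.35*y^2 - 0.63*y + 0.95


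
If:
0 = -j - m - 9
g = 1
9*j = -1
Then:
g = 1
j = -1/9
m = -80/9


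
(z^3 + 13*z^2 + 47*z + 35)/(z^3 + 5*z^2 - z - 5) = (z + 7)/(z - 1)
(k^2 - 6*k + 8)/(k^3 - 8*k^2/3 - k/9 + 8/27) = 27*(k^2 - 6*k + 8)/(27*k^3 - 72*k^2 - 3*k + 8)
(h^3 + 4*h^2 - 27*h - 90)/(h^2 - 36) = (h^2 - 2*h - 15)/(h - 6)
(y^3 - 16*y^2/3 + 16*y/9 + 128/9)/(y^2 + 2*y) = (9*y^3 - 48*y^2 + 16*y + 128)/(9*y*(y + 2))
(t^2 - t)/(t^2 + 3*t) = (t - 1)/(t + 3)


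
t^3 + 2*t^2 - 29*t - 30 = (t - 5)*(t + 1)*(t + 6)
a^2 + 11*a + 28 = (a + 4)*(a + 7)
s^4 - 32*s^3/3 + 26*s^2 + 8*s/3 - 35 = (s - 7)*(s - 3)*(s - 5/3)*(s + 1)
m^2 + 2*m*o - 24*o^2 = (m - 4*o)*(m + 6*o)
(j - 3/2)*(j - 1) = j^2 - 5*j/2 + 3/2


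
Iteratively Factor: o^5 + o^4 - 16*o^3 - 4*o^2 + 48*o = (o - 3)*(o^4 + 4*o^3 - 4*o^2 - 16*o) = o*(o - 3)*(o^3 + 4*o^2 - 4*o - 16) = o*(o - 3)*(o + 2)*(o^2 + 2*o - 8) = o*(o - 3)*(o + 2)*(o + 4)*(o - 2)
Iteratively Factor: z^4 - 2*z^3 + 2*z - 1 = (z + 1)*(z^3 - 3*z^2 + 3*z - 1) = (z - 1)*(z + 1)*(z^2 - 2*z + 1) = (z - 1)^2*(z + 1)*(z - 1)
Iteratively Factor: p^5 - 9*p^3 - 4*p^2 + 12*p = (p + 2)*(p^4 - 2*p^3 - 5*p^2 + 6*p) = (p - 3)*(p + 2)*(p^3 + p^2 - 2*p) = (p - 3)*(p - 1)*(p + 2)*(p^2 + 2*p) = (p - 3)*(p - 1)*(p + 2)^2*(p)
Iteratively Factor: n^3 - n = (n + 1)*(n^2 - n) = n*(n + 1)*(n - 1)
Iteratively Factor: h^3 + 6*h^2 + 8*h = (h + 4)*(h^2 + 2*h) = (h + 2)*(h + 4)*(h)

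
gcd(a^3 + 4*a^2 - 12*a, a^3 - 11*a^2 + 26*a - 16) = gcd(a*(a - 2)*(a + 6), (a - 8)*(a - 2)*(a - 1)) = a - 2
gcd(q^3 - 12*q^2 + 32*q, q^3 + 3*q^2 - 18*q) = q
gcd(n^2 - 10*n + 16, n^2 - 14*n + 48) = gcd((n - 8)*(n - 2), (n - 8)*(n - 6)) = n - 8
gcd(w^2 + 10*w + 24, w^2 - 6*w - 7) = 1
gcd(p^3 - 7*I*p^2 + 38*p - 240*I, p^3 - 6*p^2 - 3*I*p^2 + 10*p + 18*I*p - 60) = p - 5*I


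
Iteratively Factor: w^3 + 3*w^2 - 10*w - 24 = (w + 2)*(w^2 + w - 12) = (w + 2)*(w + 4)*(w - 3)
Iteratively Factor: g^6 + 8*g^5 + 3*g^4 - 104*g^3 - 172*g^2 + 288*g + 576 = (g - 2)*(g^5 + 10*g^4 + 23*g^3 - 58*g^2 - 288*g - 288) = (g - 3)*(g - 2)*(g^4 + 13*g^3 + 62*g^2 + 128*g + 96) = (g - 3)*(g - 2)*(g + 3)*(g^3 + 10*g^2 + 32*g + 32) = (g - 3)*(g - 2)*(g + 3)*(g + 4)*(g^2 + 6*g + 8) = (g - 3)*(g - 2)*(g + 2)*(g + 3)*(g + 4)*(g + 4)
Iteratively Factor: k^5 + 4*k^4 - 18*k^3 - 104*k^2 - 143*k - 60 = (k + 4)*(k^4 - 18*k^2 - 32*k - 15) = (k + 3)*(k + 4)*(k^3 - 3*k^2 - 9*k - 5) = (k + 1)*(k + 3)*(k + 4)*(k^2 - 4*k - 5) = (k - 5)*(k + 1)*(k + 3)*(k + 4)*(k + 1)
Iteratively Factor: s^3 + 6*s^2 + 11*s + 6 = (s + 3)*(s^2 + 3*s + 2) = (s + 2)*(s + 3)*(s + 1)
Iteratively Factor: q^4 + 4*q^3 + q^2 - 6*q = (q)*(q^3 + 4*q^2 + q - 6) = q*(q - 1)*(q^2 + 5*q + 6) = q*(q - 1)*(q + 3)*(q + 2)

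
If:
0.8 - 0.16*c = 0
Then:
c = 5.00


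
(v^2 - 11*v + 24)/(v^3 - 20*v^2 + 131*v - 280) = (v - 3)/(v^2 - 12*v + 35)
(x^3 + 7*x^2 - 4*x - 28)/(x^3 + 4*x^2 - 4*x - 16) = (x + 7)/(x + 4)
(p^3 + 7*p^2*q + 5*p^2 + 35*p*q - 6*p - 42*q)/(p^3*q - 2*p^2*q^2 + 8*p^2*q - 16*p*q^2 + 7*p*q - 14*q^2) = (p^3 + 7*p^2*q + 5*p^2 + 35*p*q - 6*p - 42*q)/(q*(p^3 - 2*p^2*q + 8*p^2 - 16*p*q + 7*p - 14*q))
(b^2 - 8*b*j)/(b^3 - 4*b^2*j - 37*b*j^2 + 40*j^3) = b/(b^2 + 4*b*j - 5*j^2)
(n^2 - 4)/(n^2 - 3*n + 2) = (n + 2)/(n - 1)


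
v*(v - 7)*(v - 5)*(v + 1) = v^4 - 11*v^3 + 23*v^2 + 35*v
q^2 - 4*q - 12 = (q - 6)*(q + 2)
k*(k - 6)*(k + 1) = k^3 - 5*k^2 - 6*k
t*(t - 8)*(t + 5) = t^3 - 3*t^2 - 40*t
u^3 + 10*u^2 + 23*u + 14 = (u + 1)*(u + 2)*(u + 7)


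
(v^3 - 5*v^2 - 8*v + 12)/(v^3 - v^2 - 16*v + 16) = (v^2 - 4*v - 12)/(v^2 - 16)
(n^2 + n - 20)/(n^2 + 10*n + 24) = (n^2 + n - 20)/(n^2 + 10*n + 24)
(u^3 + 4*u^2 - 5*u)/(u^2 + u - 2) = u*(u + 5)/(u + 2)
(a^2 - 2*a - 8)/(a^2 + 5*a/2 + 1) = 2*(a - 4)/(2*a + 1)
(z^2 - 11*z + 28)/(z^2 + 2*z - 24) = (z - 7)/(z + 6)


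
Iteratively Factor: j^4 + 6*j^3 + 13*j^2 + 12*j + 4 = (j + 2)*(j^3 + 4*j^2 + 5*j + 2) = (j + 1)*(j + 2)*(j^2 + 3*j + 2) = (j + 1)^2*(j + 2)*(j + 2)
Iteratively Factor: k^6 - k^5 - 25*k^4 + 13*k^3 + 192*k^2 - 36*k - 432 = (k + 2)*(k^5 - 3*k^4 - 19*k^3 + 51*k^2 + 90*k - 216) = (k - 2)*(k + 2)*(k^4 - k^3 - 21*k^2 + 9*k + 108) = (k - 2)*(k + 2)*(k + 3)*(k^3 - 4*k^2 - 9*k + 36) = (k - 3)*(k - 2)*(k + 2)*(k + 3)*(k^2 - k - 12) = (k - 3)*(k - 2)*(k + 2)*(k + 3)^2*(k - 4)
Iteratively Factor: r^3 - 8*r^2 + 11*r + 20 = (r - 5)*(r^2 - 3*r - 4) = (r - 5)*(r + 1)*(r - 4)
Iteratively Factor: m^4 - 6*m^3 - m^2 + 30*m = (m + 2)*(m^3 - 8*m^2 + 15*m) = m*(m + 2)*(m^2 - 8*m + 15) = m*(m - 3)*(m + 2)*(m - 5)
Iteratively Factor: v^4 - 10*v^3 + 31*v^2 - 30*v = (v - 2)*(v^3 - 8*v^2 + 15*v) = (v - 3)*(v - 2)*(v^2 - 5*v) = v*(v - 3)*(v - 2)*(v - 5)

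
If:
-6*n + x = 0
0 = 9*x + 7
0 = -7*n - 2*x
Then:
No Solution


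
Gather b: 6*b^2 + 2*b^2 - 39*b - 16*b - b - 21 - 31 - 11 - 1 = 8*b^2 - 56*b - 64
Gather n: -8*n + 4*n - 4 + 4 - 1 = -4*n - 1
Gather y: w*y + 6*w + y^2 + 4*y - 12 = 6*w + y^2 + y*(w + 4) - 12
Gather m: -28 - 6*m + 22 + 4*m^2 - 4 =4*m^2 - 6*m - 10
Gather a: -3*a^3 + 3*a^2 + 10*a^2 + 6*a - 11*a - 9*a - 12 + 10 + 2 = -3*a^3 + 13*a^2 - 14*a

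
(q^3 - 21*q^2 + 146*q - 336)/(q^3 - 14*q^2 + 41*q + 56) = (q - 6)/(q + 1)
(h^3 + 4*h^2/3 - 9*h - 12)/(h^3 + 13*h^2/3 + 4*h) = (h - 3)/h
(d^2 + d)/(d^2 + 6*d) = (d + 1)/(d + 6)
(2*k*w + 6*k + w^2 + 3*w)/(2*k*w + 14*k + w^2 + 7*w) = (w + 3)/(w + 7)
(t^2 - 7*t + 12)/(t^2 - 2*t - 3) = (t - 4)/(t + 1)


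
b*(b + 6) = b^2 + 6*b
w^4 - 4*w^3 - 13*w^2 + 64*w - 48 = (w - 4)*(w - 3)*(w - 1)*(w + 4)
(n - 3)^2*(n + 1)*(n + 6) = n^4 + n^3 - 27*n^2 + 27*n + 54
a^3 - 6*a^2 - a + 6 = (a - 6)*(a - 1)*(a + 1)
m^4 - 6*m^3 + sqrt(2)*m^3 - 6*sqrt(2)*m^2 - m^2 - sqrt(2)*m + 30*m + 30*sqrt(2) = (m - 5)*(m - 3)*(m + 2)*(m + sqrt(2))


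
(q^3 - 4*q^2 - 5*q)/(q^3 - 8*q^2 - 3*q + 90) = q*(q + 1)/(q^2 - 3*q - 18)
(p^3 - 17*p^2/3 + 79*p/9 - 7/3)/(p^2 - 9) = (9*p^2 - 24*p + 7)/(9*(p + 3))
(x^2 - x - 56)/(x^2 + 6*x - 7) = (x - 8)/(x - 1)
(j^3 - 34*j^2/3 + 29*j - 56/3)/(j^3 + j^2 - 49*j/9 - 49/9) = 3*(j^2 - 9*j + 8)/(3*j^2 + 10*j + 7)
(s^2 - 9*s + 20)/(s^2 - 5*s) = (s - 4)/s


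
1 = 1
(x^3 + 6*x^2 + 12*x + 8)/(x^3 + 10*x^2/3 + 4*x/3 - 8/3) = 3*(x + 2)/(3*x - 2)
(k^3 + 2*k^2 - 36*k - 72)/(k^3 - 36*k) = (k + 2)/k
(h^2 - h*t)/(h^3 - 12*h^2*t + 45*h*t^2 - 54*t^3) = h*(h - t)/(h^3 - 12*h^2*t + 45*h*t^2 - 54*t^3)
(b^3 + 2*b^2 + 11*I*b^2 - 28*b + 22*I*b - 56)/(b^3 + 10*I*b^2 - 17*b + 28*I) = (b + 2)/(b - I)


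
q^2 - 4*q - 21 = (q - 7)*(q + 3)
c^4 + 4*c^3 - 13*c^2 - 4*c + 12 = (c - 2)*(c - 1)*(c + 1)*(c + 6)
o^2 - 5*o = o*(o - 5)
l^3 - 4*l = l*(l - 2)*(l + 2)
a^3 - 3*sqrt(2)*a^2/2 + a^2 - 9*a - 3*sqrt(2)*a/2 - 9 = (a + 1)*(a - 3*sqrt(2))*(a + 3*sqrt(2)/2)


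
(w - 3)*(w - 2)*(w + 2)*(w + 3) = w^4 - 13*w^2 + 36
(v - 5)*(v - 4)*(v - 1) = v^3 - 10*v^2 + 29*v - 20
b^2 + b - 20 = (b - 4)*(b + 5)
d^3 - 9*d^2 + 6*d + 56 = (d - 7)*(d - 4)*(d + 2)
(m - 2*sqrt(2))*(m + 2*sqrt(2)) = m^2 - 8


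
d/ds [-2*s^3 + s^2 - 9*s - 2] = -6*s^2 + 2*s - 9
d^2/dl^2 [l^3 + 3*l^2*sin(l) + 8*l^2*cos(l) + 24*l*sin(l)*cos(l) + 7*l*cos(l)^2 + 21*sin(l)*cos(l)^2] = -3*l^2*sin(l) - 8*l^2*cos(l) - 32*l*sin(l) - 48*l*sin(2*l) + 12*l*cos(l) - 14*l*cos(2*l) + 6*l + 3*sin(l)/4 - 14*sin(2*l) - 189*sin(3*l)/4 + 16*cos(l) + 48*cos(2*l)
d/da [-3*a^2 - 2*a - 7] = -6*a - 2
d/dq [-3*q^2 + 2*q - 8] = 2 - 6*q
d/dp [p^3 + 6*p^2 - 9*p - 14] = 3*p^2 + 12*p - 9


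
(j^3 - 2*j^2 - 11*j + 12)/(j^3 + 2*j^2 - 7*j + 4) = (j^2 - j - 12)/(j^2 + 3*j - 4)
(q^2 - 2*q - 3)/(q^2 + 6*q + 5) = (q - 3)/(q + 5)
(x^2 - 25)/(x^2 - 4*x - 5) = (x + 5)/(x + 1)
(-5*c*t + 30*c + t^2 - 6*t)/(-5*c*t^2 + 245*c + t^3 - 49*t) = (t - 6)/(t^2 - 49)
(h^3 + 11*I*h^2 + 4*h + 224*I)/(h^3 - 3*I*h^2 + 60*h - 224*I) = (h + 7*I)/(h - 7*I)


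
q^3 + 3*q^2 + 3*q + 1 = (q + 1)^3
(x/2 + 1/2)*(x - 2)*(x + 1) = x^3/2 - 3*x/2 - 1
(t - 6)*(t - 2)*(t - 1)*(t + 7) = t^4 - 2*t^3 - 43*t^2 + 128*t - 84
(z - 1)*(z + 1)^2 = z^3 + z^2 - z - 1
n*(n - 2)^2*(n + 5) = n^4 + n^3 - 16*n^2 + 20*n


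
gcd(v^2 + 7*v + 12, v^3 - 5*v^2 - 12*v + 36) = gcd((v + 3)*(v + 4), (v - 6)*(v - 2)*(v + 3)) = v + 3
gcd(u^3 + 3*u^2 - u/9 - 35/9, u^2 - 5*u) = 1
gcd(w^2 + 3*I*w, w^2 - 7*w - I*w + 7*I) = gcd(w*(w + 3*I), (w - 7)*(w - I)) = 1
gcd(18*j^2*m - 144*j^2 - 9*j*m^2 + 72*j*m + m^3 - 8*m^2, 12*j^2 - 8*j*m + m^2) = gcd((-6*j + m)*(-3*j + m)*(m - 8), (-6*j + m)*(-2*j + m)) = 6*j - m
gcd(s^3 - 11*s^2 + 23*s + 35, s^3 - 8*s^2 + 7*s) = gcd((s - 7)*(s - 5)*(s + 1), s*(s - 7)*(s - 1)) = s - 7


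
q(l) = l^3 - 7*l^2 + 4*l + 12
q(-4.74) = -270.73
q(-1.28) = -6.69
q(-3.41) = -122.69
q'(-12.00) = 604.00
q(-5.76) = -434.39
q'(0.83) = -5.55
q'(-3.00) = 73.00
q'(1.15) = -8.13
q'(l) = 3*l^2 - 14*l + 4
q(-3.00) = -90.00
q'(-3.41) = 86.62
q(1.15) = 8.86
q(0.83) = 11.07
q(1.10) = 9.26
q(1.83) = 2.01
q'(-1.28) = 26.84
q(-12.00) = -2772.00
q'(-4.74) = 137.76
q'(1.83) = -11.57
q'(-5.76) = 184.17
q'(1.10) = -7.77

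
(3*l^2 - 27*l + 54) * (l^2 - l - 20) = 3*l^4 - 30*l^3 + 21*l^2 + 486*l - 1080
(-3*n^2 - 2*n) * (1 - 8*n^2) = 24*n^4 + 16*n^3 - 3*n^2 - 2*n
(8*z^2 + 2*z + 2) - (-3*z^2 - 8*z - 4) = 11*z^2 + 10*z + 6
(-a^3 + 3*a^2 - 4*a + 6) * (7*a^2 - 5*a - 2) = -7*a^5 + 26*a^4 - 41*a^3 + 56*a^2 - 22*a - 12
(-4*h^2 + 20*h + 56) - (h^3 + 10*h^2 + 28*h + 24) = -h^3 - 14*h^2 - 8*h + 32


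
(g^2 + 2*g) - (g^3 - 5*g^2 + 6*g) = -g^3 + 6*g^2 - 4*g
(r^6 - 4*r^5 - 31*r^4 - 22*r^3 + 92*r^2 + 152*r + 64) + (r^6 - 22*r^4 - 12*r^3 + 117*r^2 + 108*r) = 2*r^6 - 4*r^5 - 53*r^4 - 34*r^3 + 209*r^2 + 260*r + 64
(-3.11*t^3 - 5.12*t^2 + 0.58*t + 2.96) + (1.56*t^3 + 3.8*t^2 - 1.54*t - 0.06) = -1.55*t^3 - 1.32*t^2 - 0.96*t + 2.9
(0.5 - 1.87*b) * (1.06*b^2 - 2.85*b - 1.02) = -1.9822*b^3 + 5.8595*b^2 + 0.4824*b - 0.51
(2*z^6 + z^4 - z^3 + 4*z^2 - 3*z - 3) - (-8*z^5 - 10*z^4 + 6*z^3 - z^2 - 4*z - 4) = 2*z^6 + 8*z^5 + 11*z^4 - 7*z^3 + 5*z^2 + z + 1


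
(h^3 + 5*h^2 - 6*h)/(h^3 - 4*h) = (h^2 + 5*h - 6)/(h^2 - 4)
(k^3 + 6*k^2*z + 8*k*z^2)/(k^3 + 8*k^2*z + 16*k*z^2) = (k + 2*z)/(k + 4*z)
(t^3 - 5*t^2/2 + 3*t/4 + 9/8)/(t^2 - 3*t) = (8*t^3 - 20*t^2 + 6*t + 9)/(8*t*(t - 3))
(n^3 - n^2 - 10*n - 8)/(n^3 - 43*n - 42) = (n^2 - 2*n - 8)/(n^2 - n - 42)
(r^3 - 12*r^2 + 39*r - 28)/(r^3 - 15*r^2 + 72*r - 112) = (r - 1)/(r - 4)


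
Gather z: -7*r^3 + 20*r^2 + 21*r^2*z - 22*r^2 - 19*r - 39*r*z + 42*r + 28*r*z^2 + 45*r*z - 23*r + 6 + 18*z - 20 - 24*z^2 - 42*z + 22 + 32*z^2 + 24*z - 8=-7*r^3 - 2*r^2 + z^2*(28*r + 8) + z*(21*r^2 + 6*r)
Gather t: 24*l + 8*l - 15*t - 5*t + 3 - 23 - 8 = 32*l - 20*t - 28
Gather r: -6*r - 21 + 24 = 3 - 6*r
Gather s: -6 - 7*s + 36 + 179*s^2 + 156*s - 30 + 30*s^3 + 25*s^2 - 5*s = 30*s^3 + 204*s^2 + 144*s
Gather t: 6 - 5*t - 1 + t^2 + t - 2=t^2 - 4*t + 3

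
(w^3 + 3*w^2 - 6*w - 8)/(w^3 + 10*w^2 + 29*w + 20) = (w - 2)/(w + 5)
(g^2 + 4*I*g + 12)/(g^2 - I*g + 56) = (g^2 + 4*I*g + 12)/(g^2 - I*g + 56)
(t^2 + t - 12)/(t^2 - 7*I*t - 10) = (-t^2 - t + 12)/(-t^2 + 7*I*t + 10)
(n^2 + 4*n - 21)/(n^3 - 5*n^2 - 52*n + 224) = (n - 3)/(n^2 - 12*n + 32)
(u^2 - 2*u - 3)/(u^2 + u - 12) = (u + 1)/(u + 4)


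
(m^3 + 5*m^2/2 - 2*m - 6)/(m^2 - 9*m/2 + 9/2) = (m^2 + 4*m + 4)/(m - 3)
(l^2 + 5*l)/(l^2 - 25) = l/(l - 5)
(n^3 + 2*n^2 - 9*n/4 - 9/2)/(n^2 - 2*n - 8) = (n^2 - 9/4)/(n - 4)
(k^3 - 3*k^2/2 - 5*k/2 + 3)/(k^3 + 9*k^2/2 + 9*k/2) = (k^2 - 3*k + 2)/(k*(k + 3))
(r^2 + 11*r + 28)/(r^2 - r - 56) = (r + 4)/(r - 8)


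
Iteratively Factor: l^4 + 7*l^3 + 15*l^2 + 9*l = (l)*(l^3 + 7*l^2 + 15*l + 9) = l*(l + 3)*(l^2 + 4*l + 3) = l*(l + 1)*(l + 3)*(l + 3)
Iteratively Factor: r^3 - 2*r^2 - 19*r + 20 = (r - 5)*(r^2 + 3*r - 4) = (r - 5)*(r - 1)*(r + 4)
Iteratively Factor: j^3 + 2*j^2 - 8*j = (j)*(j^2 + 2*j - 8) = j*(j - 2)*(j + 4)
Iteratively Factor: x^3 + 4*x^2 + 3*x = (x)*(x^2 + 4*x + 3) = x*(x + 3)*(x + 1)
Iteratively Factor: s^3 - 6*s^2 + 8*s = (s)*(s^2 - 6*s + 8) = s*(s - 4)*(s - 2)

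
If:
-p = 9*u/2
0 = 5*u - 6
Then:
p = -27/5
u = 6/5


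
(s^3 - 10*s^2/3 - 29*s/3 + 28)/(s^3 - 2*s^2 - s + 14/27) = 9*(s^2 - s - 12)/(9*s^2 + 3*s - 2)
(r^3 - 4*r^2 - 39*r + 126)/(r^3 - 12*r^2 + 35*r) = (r^2 + 3*r - 18)/(r*(r - 5))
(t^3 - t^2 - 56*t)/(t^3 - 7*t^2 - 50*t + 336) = t/(t - 6)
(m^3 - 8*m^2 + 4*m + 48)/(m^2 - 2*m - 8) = m - 6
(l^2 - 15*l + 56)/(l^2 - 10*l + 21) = (l - 8)/(l - 3)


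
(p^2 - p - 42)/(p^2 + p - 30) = (p - 7)/(p - 5)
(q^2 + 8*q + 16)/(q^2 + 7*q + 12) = (q + 4)/(q + 3)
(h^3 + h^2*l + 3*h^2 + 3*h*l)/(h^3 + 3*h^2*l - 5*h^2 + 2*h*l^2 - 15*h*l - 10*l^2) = h*(h + 3)/(h^2 + 2*h*l - 5*h - 10*l)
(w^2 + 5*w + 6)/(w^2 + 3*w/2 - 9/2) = 2*(w + 2)/(2*w - 3)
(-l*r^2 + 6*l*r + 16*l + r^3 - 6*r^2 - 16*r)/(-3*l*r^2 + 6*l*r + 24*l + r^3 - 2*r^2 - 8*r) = (-l*r + 8*l + r^2 - 8*r)/(-3*l*r + 12*l + r^2 - 4*r)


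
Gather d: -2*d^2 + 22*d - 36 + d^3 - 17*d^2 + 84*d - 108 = d^3 - 19*d^2 + 106*d - 144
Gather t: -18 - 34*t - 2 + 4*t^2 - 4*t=4*t^2 - 38*t - 20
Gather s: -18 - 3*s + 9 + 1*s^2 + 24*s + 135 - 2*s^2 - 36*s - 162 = -s^2 - 15*s - 36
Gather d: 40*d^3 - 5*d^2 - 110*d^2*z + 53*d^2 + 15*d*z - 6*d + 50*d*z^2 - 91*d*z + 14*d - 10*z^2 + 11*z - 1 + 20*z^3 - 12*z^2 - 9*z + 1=40*d^3 + d^2*(48 - 110*z) + d*(50*z^2 - 76*z + 8) + 20*z^3 - 22*z^2 + 2*z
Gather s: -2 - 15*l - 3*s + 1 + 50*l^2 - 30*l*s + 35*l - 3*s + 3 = 50*l^2 + 20*l + s*(-30*l - 6) + 2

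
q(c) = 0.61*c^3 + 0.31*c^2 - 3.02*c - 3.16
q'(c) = 1.83*c^2 + 0.62*c - 3.02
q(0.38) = -4.23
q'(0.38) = -2.52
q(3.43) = 14.74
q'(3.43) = 20.64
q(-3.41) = -13.44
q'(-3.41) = 16.15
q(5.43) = 87.24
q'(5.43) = 54.30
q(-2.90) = -6.67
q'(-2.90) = 10.57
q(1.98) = -3.19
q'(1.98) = 5.38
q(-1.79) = -0.26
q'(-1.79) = 1.73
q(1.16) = -5.29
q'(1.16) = 0.16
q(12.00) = 1059.32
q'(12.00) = 267.94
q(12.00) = 1059.32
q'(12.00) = 267.94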